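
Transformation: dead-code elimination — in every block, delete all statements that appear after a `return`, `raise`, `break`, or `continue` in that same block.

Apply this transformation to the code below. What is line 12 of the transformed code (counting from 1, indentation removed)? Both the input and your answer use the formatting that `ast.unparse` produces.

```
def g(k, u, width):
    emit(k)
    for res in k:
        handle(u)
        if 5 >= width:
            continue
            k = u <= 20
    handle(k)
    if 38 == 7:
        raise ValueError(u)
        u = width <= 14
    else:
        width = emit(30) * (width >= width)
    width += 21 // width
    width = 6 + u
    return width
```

Transformed code:
def g(k, u, width):
    emit(k)
    for res in k:
        handle(u)
        if 5 >= width:
            continue
    handle(k)
    if 38 == 7:
        raise ValueError(u)
    else:
        width = emit(30) * (width >= width)
    width += 21 // width
    width = 6 + u
    return width

width += 21 // width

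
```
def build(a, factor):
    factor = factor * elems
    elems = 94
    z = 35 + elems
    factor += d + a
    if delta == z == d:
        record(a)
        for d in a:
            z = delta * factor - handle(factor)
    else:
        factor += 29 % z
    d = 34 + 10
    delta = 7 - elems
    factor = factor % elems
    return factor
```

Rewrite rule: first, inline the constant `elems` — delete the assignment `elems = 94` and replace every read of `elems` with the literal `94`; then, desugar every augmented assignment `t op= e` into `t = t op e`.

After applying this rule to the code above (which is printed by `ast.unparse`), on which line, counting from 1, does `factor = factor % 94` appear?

13

Transformed code:
def build(a, factor):
    factor = factor * 94
    z = 35 + 94
    factor = factor + (d + a)
    if delta == z == d:
        record(a)
        for d in a:
            z = delta * factor - handle(factor)
    else:
        factor = factor + 29 % z
    d = 34 + 10
    delta = 7 - 94
    factor = factor % 94
    return factor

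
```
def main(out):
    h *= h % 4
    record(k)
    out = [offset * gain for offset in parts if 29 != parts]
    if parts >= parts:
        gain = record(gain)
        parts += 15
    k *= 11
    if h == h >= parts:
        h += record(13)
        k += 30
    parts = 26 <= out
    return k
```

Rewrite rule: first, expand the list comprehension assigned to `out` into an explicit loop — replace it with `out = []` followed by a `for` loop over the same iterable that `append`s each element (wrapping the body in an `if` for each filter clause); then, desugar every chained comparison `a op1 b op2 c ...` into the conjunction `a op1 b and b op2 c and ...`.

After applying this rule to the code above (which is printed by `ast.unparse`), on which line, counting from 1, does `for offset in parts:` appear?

Transformed code:
def main(out):
    h *= h % 4
    record(k)
    out = []
    for offset in parts:
        if 29 != parts:
            out.append(offset * gain)
    if parts >= parts:
        gain = record(gain)
        parts += 15
    k *= 11
    if h == h and h >= parts:
        h += record(13)
        k += 30
    parts = 26 <= out
    return k

5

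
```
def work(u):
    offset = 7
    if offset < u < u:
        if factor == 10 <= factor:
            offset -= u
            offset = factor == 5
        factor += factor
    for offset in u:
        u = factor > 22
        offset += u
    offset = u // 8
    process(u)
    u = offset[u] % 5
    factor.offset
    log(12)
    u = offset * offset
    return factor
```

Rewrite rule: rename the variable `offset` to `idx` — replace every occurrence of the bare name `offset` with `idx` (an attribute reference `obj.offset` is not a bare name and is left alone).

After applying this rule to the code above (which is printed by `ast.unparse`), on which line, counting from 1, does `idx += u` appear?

Transformed code:
def work(u):
    idx = 7
    if idx < u < u:
        if factor == 10 <= factor:
            idx -= u
            idx = factor == 5
        factor += factor
    for idx in u:
        u = factor > 22
        idx += u
    idx = u // 8
    process(u)
    u = idx[u] % 5
    factor.offset
    log(12)
    u = idx * idx
    return factor

10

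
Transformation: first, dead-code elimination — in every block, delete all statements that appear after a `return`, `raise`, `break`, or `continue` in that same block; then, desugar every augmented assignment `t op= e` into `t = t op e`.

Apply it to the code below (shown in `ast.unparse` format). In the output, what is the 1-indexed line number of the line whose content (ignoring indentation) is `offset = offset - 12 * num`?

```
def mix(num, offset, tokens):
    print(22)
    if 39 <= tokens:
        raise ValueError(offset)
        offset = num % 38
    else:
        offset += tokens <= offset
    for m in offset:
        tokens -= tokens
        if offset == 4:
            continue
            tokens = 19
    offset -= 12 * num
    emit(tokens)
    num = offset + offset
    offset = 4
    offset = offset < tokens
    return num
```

11

Transformed code:
def mix(num, offset, tokens):
    print(22)
    if 39 <= tokens:
        raise ValueError(offset)
    else:
        offset = offset + (tokens <= offset)
    for m in offset:
        tokens = tokens - tokens
        if offset == 4:
            continue
    offset = offset - 12 * num
    emit(tokens)
    num = offset + offset
    offset = 4
    offset = offset < tokens
    return num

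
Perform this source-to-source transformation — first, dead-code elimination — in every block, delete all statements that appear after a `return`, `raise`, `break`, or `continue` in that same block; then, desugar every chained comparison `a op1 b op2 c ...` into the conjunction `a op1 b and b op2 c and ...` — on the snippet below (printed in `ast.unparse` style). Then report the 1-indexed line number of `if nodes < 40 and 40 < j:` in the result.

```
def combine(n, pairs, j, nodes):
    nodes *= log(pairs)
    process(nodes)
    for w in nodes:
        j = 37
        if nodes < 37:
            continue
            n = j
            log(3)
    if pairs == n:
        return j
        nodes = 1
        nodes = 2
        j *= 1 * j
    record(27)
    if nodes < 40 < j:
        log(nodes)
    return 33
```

11

Transformed code:
def combine(n, pairs, j, nodes):
    nodes *= log(pairs)
    process(nodes)
    for w in nodes:
        j = 37
        if nodes < 37:
            continue
    if pairs == n:
        return j
    record(27)
    if nodes < 40 and 40 < j:
        log(nodes)
    return 33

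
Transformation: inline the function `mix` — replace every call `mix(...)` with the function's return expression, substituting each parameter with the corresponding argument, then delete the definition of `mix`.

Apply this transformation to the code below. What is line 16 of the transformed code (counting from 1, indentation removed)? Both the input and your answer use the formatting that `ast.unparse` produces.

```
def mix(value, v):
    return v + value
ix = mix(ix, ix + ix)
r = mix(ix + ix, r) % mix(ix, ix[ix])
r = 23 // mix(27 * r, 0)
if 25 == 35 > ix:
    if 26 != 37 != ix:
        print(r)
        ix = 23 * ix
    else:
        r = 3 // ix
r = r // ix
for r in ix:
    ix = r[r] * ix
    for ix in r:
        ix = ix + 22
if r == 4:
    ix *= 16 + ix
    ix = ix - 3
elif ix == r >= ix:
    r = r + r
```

Transformed code:
ix = ix + ix + ix
r = (r + (ix + ix)) % (ix[ix] + ix)
r = 23 // (0 + 27 * r)
if 25 == 35 > ix:
    if 26 != 37 != ix:
        print(r)
        ix = 23 * ix
    else:
        r = 3 // ix
r = r // ix
for r in ix:
    ix = r[r] * ix
    for ix in r:
        ix = ix + 22
if r == 4:
    ix *= 16 + ix
    ix = ix - 3
elif ix == r >= ix:
    r = r + r

ix *= 16 + ix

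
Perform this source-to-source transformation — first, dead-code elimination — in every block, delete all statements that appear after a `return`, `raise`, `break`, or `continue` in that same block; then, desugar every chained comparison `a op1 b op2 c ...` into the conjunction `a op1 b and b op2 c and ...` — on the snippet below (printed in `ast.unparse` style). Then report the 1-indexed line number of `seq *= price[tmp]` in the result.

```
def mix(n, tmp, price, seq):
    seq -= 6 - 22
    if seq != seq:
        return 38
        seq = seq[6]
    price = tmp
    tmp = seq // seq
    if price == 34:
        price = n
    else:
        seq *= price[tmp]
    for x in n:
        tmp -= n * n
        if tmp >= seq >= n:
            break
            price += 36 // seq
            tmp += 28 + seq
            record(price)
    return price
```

10

Transformed code:
def mix(n, tmp, price, seq):
    seq -= 6 - 22
    if seq != seq:
        return 38
    price = tmp
    tmp = seq // seq
    if price == 34:
        price = n
    else:
        seq *= price[tmp]
    for x in n:
        tmp -= n * n
        if tmp >= seq and seq >= n:
            break
    return price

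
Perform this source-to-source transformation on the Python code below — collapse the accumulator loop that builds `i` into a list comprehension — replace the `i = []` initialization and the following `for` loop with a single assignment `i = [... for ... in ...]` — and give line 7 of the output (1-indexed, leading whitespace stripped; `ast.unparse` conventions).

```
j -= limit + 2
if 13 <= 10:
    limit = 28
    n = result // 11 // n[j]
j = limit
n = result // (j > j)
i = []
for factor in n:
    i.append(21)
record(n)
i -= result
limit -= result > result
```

Transformed code:
j -= limit + 2
if 13 <= 10:
    limit = 28
    n = result // 11 // n[j]
j = limit
n = result // (j > j)
i = [21 for factor in n]
record(n)
i -= result
limit -= result > result

i = [21 for factor in n]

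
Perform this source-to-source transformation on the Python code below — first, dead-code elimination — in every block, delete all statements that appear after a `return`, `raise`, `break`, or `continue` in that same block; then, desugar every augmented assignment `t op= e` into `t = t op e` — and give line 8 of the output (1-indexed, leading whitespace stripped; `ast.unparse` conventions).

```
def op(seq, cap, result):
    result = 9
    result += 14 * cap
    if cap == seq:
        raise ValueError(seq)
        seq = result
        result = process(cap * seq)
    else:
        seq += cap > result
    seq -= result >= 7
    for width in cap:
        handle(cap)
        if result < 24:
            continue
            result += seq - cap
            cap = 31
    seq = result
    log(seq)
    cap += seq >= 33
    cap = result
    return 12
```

Transformed code:
def op(seq, cap, result):
    result = 9
    result = result + 14 * cap
    if cap == seq:
        raise ValueError(seq)
    else:
        seq = seq + (cap > result)
    seq = seq - (result >= 7)
    for width in cap:
        handle(cap)
        if result < 24:
            continue
    seq = result
    log(seq)
    cap = cap + (seq >= 33)
    cap = result
    return 12

seq = seq - (result >= 7)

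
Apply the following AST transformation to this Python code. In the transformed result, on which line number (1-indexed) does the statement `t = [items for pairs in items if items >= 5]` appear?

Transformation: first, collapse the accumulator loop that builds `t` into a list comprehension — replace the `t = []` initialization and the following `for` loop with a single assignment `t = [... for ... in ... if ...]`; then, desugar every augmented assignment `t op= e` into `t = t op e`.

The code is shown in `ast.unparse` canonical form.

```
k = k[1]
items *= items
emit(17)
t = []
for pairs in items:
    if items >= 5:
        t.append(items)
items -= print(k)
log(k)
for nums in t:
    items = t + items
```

Transformed code:
k = k[1]
items = items * items
emit(17)
t = [items for pairs in items if items >= 5]
items = items - print(k)
log(k)
for nums in t:
    items = t + items

4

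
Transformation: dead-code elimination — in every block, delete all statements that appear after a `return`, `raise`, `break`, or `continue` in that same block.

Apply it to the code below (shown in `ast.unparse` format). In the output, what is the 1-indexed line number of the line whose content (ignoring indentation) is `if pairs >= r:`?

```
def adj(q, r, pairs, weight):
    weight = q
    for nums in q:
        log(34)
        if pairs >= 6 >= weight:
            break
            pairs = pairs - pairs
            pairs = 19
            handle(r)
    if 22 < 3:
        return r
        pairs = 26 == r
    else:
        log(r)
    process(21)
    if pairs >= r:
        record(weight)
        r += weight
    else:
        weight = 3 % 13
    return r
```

Transformed code:
def adj(q, r, pairs, weight):
    weight = q
    for nums in q:
        log(34)
        if pairs >= 6 >= weight:
            break
    if 22 < 3:
        return r
    else:
        log(r)
    process(21)
    if pairs >= r:
        record(weight)
        r += weight
    else:
        weight = 3 % 13
    return r

12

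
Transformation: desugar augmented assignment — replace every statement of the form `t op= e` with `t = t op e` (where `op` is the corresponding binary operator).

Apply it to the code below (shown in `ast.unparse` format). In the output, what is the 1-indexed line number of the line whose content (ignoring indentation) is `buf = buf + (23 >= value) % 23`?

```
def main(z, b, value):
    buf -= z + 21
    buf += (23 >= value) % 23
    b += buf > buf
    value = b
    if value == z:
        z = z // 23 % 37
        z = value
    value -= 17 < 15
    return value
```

Transformed code:
def main(z, b, value):
    buf = buf - (z + 21)
    buf = buf + (23 >= value) % 23
    b = b + (buf > buf)
    value = b
    if value == z:
        z = z // 23 % 37
        z = value
    value = value - (17 < 15)
    return value

3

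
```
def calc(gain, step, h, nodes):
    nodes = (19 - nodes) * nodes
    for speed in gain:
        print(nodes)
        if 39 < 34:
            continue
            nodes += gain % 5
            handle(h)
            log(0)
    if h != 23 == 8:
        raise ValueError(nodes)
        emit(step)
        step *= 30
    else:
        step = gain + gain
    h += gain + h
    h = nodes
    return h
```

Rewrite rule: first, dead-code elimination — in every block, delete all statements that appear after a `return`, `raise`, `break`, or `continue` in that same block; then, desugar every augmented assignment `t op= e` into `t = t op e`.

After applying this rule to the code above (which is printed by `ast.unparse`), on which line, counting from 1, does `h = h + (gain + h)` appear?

11

Transformed code:
def calc(gain, step, h, nodes):
    nodes = (19 - nodes) * nodes
    for speed in gain:
        print(nodes)
        if 39 < 34:
            continue
    if h != 23 == 8:
        raise ValueError(nodes)
    else:
        step = gain + gain
    h = h + (gain + h)
    h = nodes
    return h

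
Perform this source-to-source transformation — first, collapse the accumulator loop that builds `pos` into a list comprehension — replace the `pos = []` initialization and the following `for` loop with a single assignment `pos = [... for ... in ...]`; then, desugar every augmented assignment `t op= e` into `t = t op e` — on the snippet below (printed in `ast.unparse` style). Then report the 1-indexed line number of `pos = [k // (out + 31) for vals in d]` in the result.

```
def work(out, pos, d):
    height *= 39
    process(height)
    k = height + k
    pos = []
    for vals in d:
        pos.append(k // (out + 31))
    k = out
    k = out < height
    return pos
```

Transformed code:
def work(out, pos, d):
    height = height * 39
    process(height)
    k = height + k
    pos = [k // (out + 31) for vals in d]
    k = out
    k = out < height
    return pos

5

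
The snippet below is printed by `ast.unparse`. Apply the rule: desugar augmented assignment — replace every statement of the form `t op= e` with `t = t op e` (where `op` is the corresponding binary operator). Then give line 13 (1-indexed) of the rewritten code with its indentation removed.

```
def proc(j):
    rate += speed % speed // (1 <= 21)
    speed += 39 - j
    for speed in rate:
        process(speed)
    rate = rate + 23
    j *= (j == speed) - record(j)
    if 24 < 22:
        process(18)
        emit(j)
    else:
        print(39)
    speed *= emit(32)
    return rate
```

speed = speed * emit(32)

Transformed code:
def proc(j):
    rate = rate + speed % speed // (1 <= 21)
    speed = speed + (39 - j)
    for speed in rate:
        process(speed)
    rate = rate + 23
    j = j * ((j == speed) - record(j))
    if 24 < 22:
        process(18)
        emit(j)
    else:
        print(39)
    speed = speed * emit(32)
    return rate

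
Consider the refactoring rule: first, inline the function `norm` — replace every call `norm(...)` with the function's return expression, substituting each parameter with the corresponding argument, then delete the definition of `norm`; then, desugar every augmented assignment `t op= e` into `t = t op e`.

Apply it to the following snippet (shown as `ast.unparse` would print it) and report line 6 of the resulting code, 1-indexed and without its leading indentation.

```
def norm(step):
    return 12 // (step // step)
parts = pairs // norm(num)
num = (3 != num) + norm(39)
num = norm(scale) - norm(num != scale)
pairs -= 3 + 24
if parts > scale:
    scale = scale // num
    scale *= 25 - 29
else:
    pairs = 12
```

Transformed code:
parts = pairs // (12 // (num // num))
num = (3 != num) + 12 // (39 // 39)
num = 12 // (scale // scale) - 12 // ((num != scale) // (num != scale))
pairs = pairs - (3 + 24)
if parts > scale:
    scale = scale // num
    scale = scale * (25 - 29)
else:
    pairs = 12

scale = scale // num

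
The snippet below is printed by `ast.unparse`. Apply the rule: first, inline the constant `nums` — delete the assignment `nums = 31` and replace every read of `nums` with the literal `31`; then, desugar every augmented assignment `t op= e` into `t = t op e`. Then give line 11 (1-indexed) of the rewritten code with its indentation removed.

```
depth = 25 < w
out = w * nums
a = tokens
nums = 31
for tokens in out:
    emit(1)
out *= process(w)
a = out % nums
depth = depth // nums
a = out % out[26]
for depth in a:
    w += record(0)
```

Transformed code:
depth = 25 < w
out = w * 31
a = tokens
for tokens in out:
    emit(1)
out = out * process(w)
a = out % 31
depth = depth // 31
a = out % out[26]
for depth in a:
    w = w + record(0)

w = w + record(0)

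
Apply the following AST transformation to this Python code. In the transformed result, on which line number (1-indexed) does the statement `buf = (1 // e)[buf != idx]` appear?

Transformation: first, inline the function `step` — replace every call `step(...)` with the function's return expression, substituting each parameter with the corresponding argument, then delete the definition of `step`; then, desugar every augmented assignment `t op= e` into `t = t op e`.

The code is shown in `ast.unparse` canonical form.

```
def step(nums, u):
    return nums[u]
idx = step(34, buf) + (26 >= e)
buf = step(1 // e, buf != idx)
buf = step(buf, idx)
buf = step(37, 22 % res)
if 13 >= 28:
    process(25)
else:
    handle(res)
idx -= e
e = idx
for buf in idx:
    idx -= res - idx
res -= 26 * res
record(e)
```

2

Transformed code:
idx = 34[buf] + (26 >= e)
buf = (1 // e)[buf != idx]
buf = buf[idx]
buf = 37[22 % res]
if 13 >= 28:
    process(25)
else:
    handle(res)
idx = idx - e
e = idx
for buf in idx:
    idx = idx - (res - idx)
res = res - 26 * res
record(e)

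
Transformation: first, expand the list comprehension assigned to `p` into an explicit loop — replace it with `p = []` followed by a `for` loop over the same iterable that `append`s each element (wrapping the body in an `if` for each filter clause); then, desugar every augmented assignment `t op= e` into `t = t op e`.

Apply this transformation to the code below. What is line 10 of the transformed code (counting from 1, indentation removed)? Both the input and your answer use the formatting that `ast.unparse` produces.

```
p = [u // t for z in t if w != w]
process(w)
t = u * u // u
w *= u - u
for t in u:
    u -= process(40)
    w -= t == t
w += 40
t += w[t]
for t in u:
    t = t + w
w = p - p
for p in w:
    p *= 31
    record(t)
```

Transformed code:
p = []
for z in t:
    if w != w:
        p.append(u // t)
process(w)
t = u * u // u
w = w * (u - u)
for t in u:
    u = u - process(40)
    w = w - (t == t)
w = w + 40
t = t + w[t]
for t in u:
    t = t + w
w = p - p
for p in w:
    p = p * 31
    record(t)

w = w - (t == t)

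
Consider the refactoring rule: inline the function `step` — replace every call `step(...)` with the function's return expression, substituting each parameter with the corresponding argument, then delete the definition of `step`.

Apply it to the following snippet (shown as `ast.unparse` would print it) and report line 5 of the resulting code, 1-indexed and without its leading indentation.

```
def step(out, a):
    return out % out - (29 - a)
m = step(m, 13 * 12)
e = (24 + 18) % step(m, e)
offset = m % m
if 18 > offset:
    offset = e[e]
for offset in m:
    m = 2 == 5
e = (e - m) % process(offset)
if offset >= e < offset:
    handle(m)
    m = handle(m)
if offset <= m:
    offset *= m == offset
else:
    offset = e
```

Transformed code:
m = m % m - (29 - 13 * 12)
e = (24 + 18) % (m % m - (29 - e))
offset = m % m
if 18 > offset:
    offset = e[e]
for offset in m:
    m = 2 == 5
e = (e - m) % process(offset)
if offset >= e < offset:
    handle(m)
    m = handle(m)
if offset <= m:
    offset *= m == offset
else:
    offset = e

offset = e[e]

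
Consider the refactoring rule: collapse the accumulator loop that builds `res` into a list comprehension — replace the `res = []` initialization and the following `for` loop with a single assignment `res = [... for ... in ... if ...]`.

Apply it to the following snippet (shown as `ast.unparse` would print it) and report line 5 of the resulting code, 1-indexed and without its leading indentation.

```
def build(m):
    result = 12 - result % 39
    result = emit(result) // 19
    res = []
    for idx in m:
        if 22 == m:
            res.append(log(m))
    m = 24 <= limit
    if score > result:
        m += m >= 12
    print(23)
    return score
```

m = 24 <= limit

Transformed code:
def build(m):
    result = 12 - result % 39
    result = emit(result) // 19
    res = [log(m) for idx in m if 22 == m]
    m = 24 <= limit
    if score > result:
        m += m >= 12
    print(23)
    return score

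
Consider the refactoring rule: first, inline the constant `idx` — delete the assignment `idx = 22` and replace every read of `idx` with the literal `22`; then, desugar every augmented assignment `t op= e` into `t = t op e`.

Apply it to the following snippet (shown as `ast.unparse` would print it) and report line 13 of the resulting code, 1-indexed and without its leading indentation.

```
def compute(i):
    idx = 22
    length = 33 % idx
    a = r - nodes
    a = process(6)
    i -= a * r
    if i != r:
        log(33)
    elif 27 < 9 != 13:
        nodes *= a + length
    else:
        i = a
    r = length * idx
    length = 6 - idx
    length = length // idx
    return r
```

length = 6 - 22

Transformed code:
def compute(i):
    length = 33 % 22
    a = r - nodes
    a = process(6)
    i = i - a * r
    if i != r:
        log(33)
    elif 27 < 9 != 13:
        nodes = nodes * (a + length)
    else:
        i = a
    r = length * 22
    length = 6 - 22
    length = length // 22
    return r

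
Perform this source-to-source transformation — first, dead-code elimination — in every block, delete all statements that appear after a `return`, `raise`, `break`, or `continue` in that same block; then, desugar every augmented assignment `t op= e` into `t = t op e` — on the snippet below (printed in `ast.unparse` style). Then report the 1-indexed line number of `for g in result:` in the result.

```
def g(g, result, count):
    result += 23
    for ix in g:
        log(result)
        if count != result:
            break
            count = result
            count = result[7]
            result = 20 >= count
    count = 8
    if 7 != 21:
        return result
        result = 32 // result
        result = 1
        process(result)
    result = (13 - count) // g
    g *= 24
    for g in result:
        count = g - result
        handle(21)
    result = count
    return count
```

12

Transformed code:
def g(g, result, count):
    result = result + 23
    for ix in g:
        log(result)
        if count != result:
            break
    count = 8
    if 7 != 21:
        return result
    result = (13 - count) // g
    g = g * 24
    for g in result:
        count = g - result
        handle(21)
    result = count
    return count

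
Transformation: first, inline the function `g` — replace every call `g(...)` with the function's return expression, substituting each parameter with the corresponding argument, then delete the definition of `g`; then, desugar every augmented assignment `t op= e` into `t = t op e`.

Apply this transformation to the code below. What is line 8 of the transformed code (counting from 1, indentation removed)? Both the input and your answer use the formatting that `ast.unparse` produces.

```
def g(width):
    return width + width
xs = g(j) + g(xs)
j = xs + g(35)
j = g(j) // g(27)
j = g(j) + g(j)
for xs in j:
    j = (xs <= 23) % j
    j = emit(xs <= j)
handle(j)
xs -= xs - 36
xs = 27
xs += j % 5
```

Transformed code:
xs = j + j + (xs + xs)
j = xs + (35 + 35)
j = (j + j) // (27 + 27)
j = j + j + (j + j)
for xs in j:
    j = (xs <= 23) % j
    j = emit(xs <= j)
handle(j)
xs = xs - (xs - 36)
xs = 27
xs = xs + j % 5

handle(j)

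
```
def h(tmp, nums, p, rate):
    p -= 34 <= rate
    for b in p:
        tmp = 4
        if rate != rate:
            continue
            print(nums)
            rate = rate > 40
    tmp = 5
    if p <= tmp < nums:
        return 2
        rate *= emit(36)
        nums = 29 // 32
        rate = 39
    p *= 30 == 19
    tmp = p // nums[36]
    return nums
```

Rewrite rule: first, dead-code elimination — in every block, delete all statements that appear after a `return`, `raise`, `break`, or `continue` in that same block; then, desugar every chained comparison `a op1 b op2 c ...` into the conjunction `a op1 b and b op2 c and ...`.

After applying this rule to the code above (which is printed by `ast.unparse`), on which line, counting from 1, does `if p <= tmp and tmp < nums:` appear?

Transformed code:
def h(tmp, nums, p, rate):
    p -= 34 <= rate
    for b in p:
        tmp = 4
        if rate != rate:
            continue
    tmp = 5
    if p <= tmp and tmp < nums:
        return 2
    p *= 30 == 19
    tmp = p // nums[36]
    return nums

8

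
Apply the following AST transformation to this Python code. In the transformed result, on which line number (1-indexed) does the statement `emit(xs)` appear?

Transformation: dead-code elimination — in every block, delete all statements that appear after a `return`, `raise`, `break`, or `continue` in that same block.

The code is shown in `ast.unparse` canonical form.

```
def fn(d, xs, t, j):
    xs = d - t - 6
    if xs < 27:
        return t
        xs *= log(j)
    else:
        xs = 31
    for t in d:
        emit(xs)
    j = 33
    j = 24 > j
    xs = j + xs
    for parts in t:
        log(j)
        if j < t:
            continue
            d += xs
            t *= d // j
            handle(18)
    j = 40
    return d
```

Transformed code:
def fn(d, xs, t, j):
    xs = d - t - 6
    if xs < 27:
        return t
    else:
        xs = 31
    for t in d:
        emit(xs)
    j = 33
    j = 24 > j
    xs = j + xs
    for parts in t:
        log(j)
        if j < t:
            continue
    j = 40
    return d

8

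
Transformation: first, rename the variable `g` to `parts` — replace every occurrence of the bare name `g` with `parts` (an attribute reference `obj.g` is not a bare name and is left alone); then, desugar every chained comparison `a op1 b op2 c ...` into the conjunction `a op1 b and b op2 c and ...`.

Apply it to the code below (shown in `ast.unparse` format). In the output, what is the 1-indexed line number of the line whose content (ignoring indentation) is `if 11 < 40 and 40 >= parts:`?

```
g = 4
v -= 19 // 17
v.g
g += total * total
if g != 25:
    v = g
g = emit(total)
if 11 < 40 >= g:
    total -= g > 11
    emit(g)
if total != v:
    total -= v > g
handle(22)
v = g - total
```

8

Transformed code:
parts = 4
v -= 19 // 17
v.g
parts += total * total
if parts != 25:
    v = parts
parts = emit(total)
if 11 < 40 and 40 >= parts:
    total -= parts > 11
    emit(parts)
if total != v:
    total -= v > parts
handle(22)
v = parts - total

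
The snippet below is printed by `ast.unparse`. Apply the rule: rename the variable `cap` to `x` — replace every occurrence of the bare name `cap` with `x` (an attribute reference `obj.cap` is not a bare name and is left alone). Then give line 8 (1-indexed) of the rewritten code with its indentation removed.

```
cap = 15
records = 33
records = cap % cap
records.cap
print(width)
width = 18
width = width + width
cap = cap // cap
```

x = x // x

Transformed code:
x = 15
records = 33
records = x % x
records.cap
print(width)
width = 18
width = width + width
x = x // x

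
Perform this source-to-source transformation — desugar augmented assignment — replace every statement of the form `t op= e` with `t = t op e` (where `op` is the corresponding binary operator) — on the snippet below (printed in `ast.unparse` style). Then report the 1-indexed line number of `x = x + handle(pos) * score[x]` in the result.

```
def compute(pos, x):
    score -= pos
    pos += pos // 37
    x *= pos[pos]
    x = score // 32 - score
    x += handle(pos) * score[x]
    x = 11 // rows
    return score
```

Transformed code:
def compute(pos, x):
    score = score - pos
    pos = pos + pos // 37
    x = x * pos[pos]
    x = score // 32 - score
    x = x + handle(pos) * score[x]
    x = 11 // rows
    return score

6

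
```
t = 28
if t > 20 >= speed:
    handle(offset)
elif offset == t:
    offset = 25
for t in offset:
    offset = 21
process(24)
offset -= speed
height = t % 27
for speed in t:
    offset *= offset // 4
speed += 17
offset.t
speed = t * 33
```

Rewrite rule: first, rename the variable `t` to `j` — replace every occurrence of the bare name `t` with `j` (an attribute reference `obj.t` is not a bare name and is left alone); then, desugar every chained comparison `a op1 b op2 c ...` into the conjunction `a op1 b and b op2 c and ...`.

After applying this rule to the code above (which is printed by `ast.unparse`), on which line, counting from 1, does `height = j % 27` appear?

10

Transformed code:
j = 28
if j > 20 and 20 >= speed:
    handle(offset)
elif offset == j:
    offset = 25
for j in offset:
    offset = 21
process(24)
offset -= speed
height = j % 27
for speed in j:
    offset *= offset // 4
speed += 17
offset.t
speed = j * 33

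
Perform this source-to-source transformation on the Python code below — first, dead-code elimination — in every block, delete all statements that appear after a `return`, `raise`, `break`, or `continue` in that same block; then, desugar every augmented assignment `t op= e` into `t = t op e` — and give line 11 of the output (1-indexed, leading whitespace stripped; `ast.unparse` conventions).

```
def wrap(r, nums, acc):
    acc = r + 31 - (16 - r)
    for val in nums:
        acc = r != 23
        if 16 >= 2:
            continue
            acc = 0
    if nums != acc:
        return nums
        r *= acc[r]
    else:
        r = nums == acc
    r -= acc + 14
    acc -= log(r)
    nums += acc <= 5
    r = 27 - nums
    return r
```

Transformed code:
def wrap(r, nums, acc):
    acc = r + 31 - (16 - r)
    for val in nums:
        acc = r != 23
        if 16 >= 2:
            continue
    if nums != acc:
        return nums
    else:
        r = nums == acc
    r = r - (acc + 14)
    acc = acc - log(r)
    nums = nums + (acc <= 5)
    r = 27 - nums
    return r

r = r - (acc + 14)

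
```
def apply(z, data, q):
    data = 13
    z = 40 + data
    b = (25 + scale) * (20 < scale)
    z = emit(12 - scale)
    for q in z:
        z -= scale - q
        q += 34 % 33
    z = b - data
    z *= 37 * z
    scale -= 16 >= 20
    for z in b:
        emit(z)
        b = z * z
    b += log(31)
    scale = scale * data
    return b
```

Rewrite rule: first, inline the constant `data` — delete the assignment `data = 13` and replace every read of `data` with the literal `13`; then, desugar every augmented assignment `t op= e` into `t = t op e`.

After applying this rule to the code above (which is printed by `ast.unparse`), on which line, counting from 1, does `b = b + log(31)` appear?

14

Transformed code:
def apply(z, data, q):
    z = 40 + 13
    b = (25 + scale) * (20 < scale)
    z = emit(12 - scale)
    for q in z:
        z = z - (scale - q)
        q = q + 34 % 33
    z = b - 13
    z = z * (37 * z)
    scale = scale - (16 >= 20)
    for z in b:
        emit(z)
        b = z * z
    b = b + log(31)
    scale = scale * 13
    return b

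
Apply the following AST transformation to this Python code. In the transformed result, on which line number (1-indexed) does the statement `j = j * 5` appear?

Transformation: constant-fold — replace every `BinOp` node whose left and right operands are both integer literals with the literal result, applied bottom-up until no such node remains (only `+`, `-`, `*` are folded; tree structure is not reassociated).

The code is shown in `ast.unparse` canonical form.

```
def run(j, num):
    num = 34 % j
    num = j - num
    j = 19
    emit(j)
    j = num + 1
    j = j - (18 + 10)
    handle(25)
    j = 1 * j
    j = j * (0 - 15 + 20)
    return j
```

Transformed code:
def run(j, num):
    num = 34 % j
    num = j - num
    j = 19
    emit(j)
    j = num + 1
    j = j - 28
    handle(25)
    j = 1 * j
    j = j * 5
    return j

10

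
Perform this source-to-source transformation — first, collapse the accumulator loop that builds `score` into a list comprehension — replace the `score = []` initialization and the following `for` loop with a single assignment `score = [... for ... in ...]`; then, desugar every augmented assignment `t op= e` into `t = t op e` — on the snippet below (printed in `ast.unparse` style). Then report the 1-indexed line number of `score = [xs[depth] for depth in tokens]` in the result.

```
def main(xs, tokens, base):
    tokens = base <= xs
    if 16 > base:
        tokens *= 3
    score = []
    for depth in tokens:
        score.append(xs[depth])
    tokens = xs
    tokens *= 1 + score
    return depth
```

5

Transformed code:
def main(xs, tokens, base):
    tokens = base <= xs
    if 16 > base:
        tokens = tokens * 3
    score = [xs[depth] for depth in tokens]
    tokens = xs
    tokens = tokens * (1 + score)
    return depth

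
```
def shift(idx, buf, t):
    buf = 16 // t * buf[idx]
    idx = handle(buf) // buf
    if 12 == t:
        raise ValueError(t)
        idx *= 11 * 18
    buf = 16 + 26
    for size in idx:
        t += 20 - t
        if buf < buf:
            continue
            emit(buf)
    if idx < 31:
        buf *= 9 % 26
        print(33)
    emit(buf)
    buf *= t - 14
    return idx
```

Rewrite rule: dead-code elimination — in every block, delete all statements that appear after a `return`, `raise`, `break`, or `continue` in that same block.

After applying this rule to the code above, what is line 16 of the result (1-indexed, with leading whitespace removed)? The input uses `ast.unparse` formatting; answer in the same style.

return idx

Transformed code:
def shift(idx, buf, t):
    buf = 16 // t * buf[idx]
    idx = handle(buf) // buf
    if 12 == t:
        raise ValueError(t)
    buf = 16 + 26
    for size in idx:
        t += 20 - t
        if buf < buf:
            continue
    if idx < 31:
        buf *= 9 % 26
        print(33)
    emit(buf)
    buf *= t - 14
    return idx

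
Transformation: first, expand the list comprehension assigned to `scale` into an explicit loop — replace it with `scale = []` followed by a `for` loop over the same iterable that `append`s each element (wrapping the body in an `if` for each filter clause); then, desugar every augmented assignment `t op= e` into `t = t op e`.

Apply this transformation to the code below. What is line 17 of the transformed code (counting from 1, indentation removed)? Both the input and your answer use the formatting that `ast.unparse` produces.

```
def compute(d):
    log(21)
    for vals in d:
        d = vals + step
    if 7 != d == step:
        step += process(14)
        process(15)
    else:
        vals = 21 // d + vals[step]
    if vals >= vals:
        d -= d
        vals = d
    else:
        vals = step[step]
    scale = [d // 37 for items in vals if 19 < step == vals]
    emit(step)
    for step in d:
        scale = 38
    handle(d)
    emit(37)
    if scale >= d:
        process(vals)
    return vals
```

if 19 < step == vals:

Transformed code:
def compute(d):
    log(21)
    for vals in d:
        d = vals + step
    if 7 != d == step:
        step = step + process(14)
        process(15)
    else:
        vals = 21 // d + vals[step]
    if vals >= vals:
        d = d - d
        vals = d
    else:
        vals = step[step]
    scale = []
    for items in vals:
        if 19 < step == vals:
            scale.append(d // 37)
    emit(step)
    for step in d:
        scale = 38
    handle(d)
    emit(37)
    if scale >= d:
        process(vals)
    return vals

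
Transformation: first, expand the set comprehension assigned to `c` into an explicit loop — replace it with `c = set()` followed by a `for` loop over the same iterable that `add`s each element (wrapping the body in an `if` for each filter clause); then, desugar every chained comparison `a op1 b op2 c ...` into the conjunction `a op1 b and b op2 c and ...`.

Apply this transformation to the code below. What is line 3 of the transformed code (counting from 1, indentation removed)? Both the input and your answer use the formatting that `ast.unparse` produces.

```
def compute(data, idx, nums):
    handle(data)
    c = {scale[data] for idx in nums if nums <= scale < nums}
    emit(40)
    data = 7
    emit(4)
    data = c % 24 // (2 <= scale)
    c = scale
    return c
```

Transformed code:
def compute(data, idx, nums):
    handle(data)
    c = set()
    for idx in nums:
        if nums <= scale and scale < nums:
            c.add(scale[data])
    emit(40)
    data = 7
    emit(4)
    data = c % 24 // (2 <= scale)
    c = scale
    return c

c = set()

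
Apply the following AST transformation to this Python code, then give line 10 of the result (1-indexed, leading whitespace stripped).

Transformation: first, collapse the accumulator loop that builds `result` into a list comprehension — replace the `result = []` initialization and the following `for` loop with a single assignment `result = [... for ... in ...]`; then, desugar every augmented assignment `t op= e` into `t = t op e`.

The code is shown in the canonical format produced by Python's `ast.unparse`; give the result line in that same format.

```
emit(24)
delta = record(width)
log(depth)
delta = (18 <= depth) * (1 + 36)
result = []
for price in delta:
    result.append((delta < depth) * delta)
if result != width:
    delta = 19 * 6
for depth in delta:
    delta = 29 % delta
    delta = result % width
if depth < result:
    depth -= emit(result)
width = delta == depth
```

Transformed code:
emit(24)
delta = record(width)
log(depth)
delta = (18 <= depth) * (1 + 36)
result = [(delta < depth) * delta for price in delta]
if result != width:
    delta = 19 * 6
for depth in delta:
    delta = 29 % delta
    delta = result % width
if depth < result:
    depth = depth - emit(result)
width = delta == depth

delta = result % width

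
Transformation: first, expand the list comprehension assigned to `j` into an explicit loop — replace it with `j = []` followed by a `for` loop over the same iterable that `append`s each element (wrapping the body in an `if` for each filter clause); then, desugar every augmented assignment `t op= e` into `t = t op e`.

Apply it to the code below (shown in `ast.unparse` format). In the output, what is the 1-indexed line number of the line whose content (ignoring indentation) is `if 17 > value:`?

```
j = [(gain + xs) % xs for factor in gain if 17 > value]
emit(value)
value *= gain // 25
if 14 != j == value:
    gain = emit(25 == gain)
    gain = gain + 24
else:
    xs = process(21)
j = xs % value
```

Transformed code:
j = []
for factor in gain:
    if 17 > value:
        j.append((gain + xs) % xs)
emit(value)
value = value * (gain // 25)
if 14 != j == value:
    gain = emit(25 == gain)
    gain = gain + 24
else:
    xs = process(21)
j = xs % value

3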